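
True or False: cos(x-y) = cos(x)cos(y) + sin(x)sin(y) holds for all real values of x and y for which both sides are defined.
True.

Claim: cos(x-y) = cos(x)cos(y) + sin(x)sin(y).
Reasoning: Replace y by -y in cos(x+y) = cos(x)cos(y) - sin(x)sin(y) and use cos(-y) = cos(y), sin(-y) = -sin(y): cos(x-y) = cos(x)cos(y) + sin(x)sin(y).
So the two sides agree for all real values of x and y for which both sides are defined.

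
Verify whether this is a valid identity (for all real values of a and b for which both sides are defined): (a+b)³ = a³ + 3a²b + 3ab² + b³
Claim: (a+b)³ = a³ + 3a²b + 3ab² + b³.
Reasoning: (a+b)³ = (a+b)(a+b)² = (a+b)(a² + 2ab + b²) = a³ + 2a²b + ab² + a²b + 2ab² + b³ = a³ + 3a²b + 3ab² + b³.
So the two sides agree for all real values of a and b for which both sides are defined.

Conclusion: Yes, this is an identity.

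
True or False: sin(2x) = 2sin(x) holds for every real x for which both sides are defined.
Claim: sin(2x) = 2sin(x).
Test a specific point where both sides are defined: x = π/2.
LHS = sin(2x) ≈ 0.0000
RHS = 2sin(x) ≈ 2.0000
Since 0.0000 ≠ 2.0000, the equation fails at this point, so it cannot hold for every real x for which both sides are defined.
The correct double-angle formula is sin(2x) = 2sin(x)cos(x).

Conclusion: False.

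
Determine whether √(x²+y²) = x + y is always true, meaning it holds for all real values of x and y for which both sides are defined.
Claim: √(x²+y²) = x + y.
Test a specific point where both sides are defined: x = 2, y = 4.
LHS = √(x²+y²) ≈ 4.4721
RHS = x + y ≈ 6.0000
Since 4.4721 ≠ 6.0000, the equation fails at this point, so it cannot hold for all real values of x and y for which both sides are defined.
(x+y)² = x² + 2xy + y², not x² + y², so the square root does not split this way.

Conclusion: No, this is NOT an identity.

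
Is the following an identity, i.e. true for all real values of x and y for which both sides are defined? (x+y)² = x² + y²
Claim: (x+y)² = x² + y².
Test a specific point where both sides are defined: x = -2, y = 5.
LHS = (x+y)² ≈ 9.0000
RHS = x² + y² ≈ 29.0000
Since 9.0000 ≠ 29.0000, the equation fails at this point, so it cannot hold for all real values of x and y for which both sides are defined.
The correct expansion is (x+y)² = x² + 2xy + y²; the cross term 2xy is missing.

Conclusion: No, this is NOT an identity.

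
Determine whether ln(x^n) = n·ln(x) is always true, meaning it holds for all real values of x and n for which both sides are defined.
Claim: ln(x^n) = n·ln(x).
Reasoning: The right side requires x > 0. For x > 0, x^n = (e^(ln x))^n = e^(n·ln x), so taking ln of both sides gives ln(x^n) = n·ln(x).
So the two sides agree for all real values of x and n for which both sides are defined.

Conclusion: Yes, this is an identity.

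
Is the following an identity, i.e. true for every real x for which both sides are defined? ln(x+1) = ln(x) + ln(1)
No, this is NOT an identity.

Claim: ln(x+1) = ln(x) + ln(1).
Test a specific point where both sides are defined: x = 3/2.
LHS = ln(x+1) ≈ 0.9163
RHS = ln(x) + ln(1) ≈ 0.4055
Since 0.9163 ≠ 0.4055, the equation fails at this point, so it cannot hold for every real x for which both sides are defined.
ln(1) = 0, so the right side is just ln(x), which differs from ln(x+1).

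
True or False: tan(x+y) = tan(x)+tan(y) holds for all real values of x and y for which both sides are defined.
Claim: tan(x+y) = tan(x)+tan(y).
Test a specific point where both sides are defined: x = -π/6, y = -π/6.
LHS = tan(x+y) ≈ -1.7321
RHS = tan(x)+tan(y) ≈ -1.1547
Since -1.7321 ≠ -1.1547, the equation fails at this point, so it cannot hold for all real values of x and y for which both sides are defined.
The correct formula is tan(x+y) = (tan(x) + tan(y))/(1 - tan(x)tan(y)).

Conclusion: False.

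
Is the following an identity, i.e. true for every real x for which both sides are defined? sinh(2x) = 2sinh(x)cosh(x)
Yes, this is an identity.

Claim: sinh(2x) = 2sinh(x)cosh(x).
Reasoning: 2sinh(x)cosh(x) = 2 · (e^x - e^-x)/2 · (e^x + e^-x)/2 = (e^(2x) - e^(-2x))/2 = sinh(2x).
So the two sides agree for every real x for which both sides are defined.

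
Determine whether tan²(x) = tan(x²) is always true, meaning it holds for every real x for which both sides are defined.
No, this is NOT an identity.

Claim: tan²(x) = tan(x²).
Test a specific point where both sides are defined: x = π/3.
LHS = tan²(x) ≈ 3.0000
RHS = tan(x²) ≈ 1.9485
Since 3.0000 ≠ 1.9485, the equation fails at this point, so it cannot hold for every real x for which both sides are defined.
tan²(x) means (tan x)², squaring the output; tan(x²) squares the input. These are different functions.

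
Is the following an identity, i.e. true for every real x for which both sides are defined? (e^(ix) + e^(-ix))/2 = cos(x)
Yes, this is an identity.

Claim: (e^(ix) + e^(-ix))/2 = cos(x).
Reasoning: By Euler's formula e^(ix) = cos(x) + i·sin(x) and e^(-ix) = cos(x) - i·sin(x). Adding cancels the sine terms: e^(ix) + e^(-ix) = 2cos(x); divide by 2.
So the two sides agree for every real x for which both sides are defined.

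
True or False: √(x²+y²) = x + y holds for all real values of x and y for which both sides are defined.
Claim: √(x²+y²) = x + y.
Test a specific point where both sides are defined: x = 3/2, y = -2.
LHS = √(x²+y²) ≈ 2.5000
RHS = x + y ≈ -0.5000
Since 2.5000 ≠ -0.5000, the equation fails at this point, so it cannot hold for all real values of x and y for which both sides are defined.
(x+y)² = x² + 2xy + y², not x² + y², so the square root does not split this way.

Conclusion: False.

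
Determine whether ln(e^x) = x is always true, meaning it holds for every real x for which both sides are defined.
Yes, this is an identity.

Claim: ln(e^x) = x.
Reasoning: ln is the inverse of the exponential: ln(e^x) asks for the exponent p with e^p = e^x, and since e^p is one-to-one that exponent is p = x.
So the two sides agree for every real x for which both sides are defined.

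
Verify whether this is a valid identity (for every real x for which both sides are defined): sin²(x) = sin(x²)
No, this is NOT an identity.

Claim: sin²(x) = sin(x²).
Test a specific point where both sides are defined: x = π.
LHS = sin²(x) ≈ 0.0000
RHS = sin(x²) ≈ -0.4303
Since 0.0000 ≠ -0.4303, the equation fails at this point, so it cannot hold for every real x for which both sides are defined.
sin²(x) means (sin x)², squaring the output; sin(x²) squares the input. These are different functions.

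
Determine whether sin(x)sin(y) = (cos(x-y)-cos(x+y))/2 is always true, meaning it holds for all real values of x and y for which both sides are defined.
Claim: sin(x)sin(y) = (cos(x-y)-cos(x+y))/2.
Reasoning: cos(x-y) = cos(x)cos(y) + sin(x)sin(y) and cos(x+y) = cos(x)cos(y) - sin(x)sin(y). Subtracting, cos(x-y) - cos(x+y) = 2sin(x)sin(y); divide by 2.
So the two sides agree for all real values of x and y for which both sides are defined.

Conclusion: Yes, this is an identity.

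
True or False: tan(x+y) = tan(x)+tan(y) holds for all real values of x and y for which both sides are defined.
Claim: tan(x+y) = tan(x)+tan(y).
Test a specific point where both sides are defined: x = π/3, y = -π/4.
LHS = tan(x+y) ≈ 0.2679
RHS = tan(x)+tan(y) ≈ 0.7321
Since 0.2679 ≠ 0.7321, the equation fails at this point, so it cannot hold for all real values of x and y for which both sides are defined.
The correct formula is tan(x+y) = (tan(x) + tan(y))/(1 - tan(x)tan(y)).

Conclusion: False.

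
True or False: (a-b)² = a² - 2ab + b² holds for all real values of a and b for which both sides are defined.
Claim: (a-b)² = a² - 2ab + b².
Reasoning: Expand: (a-b)² = (a-b)(a-b) = a·a - a·b - b·a + b·b = a² - 2ab + b².
So the two sides agree for all real values of a and b for which both sides are defined.

Conclusion: True.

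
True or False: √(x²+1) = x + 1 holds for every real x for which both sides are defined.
False.

Claim: √(x²+1) = x + 1.
Test a specific point where both sides are defined: x = 1.
LHS = √(x²+1) ≈ 1.4142
RHS = x + 1 ≈ 2.0000
Since 1.4142 ≠ 2.0000, the equation fails at this point, so it cannot hold for every real x for which both sides are defined.
(x+1)² = x² + 2x + 1 ≠ x² + 1 unless x = 0.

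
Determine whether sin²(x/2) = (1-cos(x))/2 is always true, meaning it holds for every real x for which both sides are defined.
Yes, this is an identity.

Claim: sin²(x/2) = (1-cos(x))/2.
Reasoning: Use cos(2θ) = 1 - 2sin²θ with θ = x/2: cos(x) = 1 - 2sin²(x/2). Solving for sin²(x/2) gives (1 - cos(x))/2.
So the two sides agree for every real x for which both sides are defined.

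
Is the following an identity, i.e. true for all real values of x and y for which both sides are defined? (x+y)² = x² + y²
No, this is NOT an identity.

Claim: (x+y)² = x² + y².
Test a specific point where both sides are defined: x = 5, y = 1/2.
LHS = (x+y)² ≈ 30.2500
RHS = x² + y² ≈ 25.2500
Since 30.2500 ≠ 25.2500, the equation fails at this point, so it cannot hold for all real values of x and y for which both sides are defined.
The correct expansion is (x+y)² = x² + 2xy + y²; the cross term 2xy is missing.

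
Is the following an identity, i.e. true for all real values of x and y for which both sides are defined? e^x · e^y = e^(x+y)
Claim: e^x · e^y = e^(x+y).
Reasoning: This is the law of exponents for a common base: multiplying powers adds exponents. E.g. from the series, (Σ x^j/j!)(Σ y^k/k!) = Σ_m (Σ_{j+k=m} x^j y^k/(j!k!)) = Σ_m (x+y)^m/m! by the binomial theorem.
So the two sides agree for all real values of x and y for which both sides are defined.

Conclusion: Yes, this is an identity.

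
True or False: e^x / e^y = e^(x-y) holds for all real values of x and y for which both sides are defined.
Claim: e^x / e^y = e^(x-y).
Reasoning: 1/e^y = e^(-y), so e^x / e^y = e^x · e^(-y) = e^(x + (-y)) = e^(x-y) by the product rule for exponents.
So the two sides agree for all real values of x and y for which both sides are defined.

Conclusion: True.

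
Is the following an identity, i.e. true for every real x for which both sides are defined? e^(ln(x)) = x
Claim: e^(ln(x)) = x.
Reasoning: For x > 0, ln(x) is by definition the exponent p such that e^p = x. Raising e to that exponent therefore returns x: e^(ln x) = x.
So the two sides agree for every real x for which both sides are defined.

Conclusion: Yes, this is an identity.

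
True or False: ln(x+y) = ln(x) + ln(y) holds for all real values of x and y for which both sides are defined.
False.

Claim: ln(x+y) = ln(x) + ln(y).
Test a specific point where both sides are defined: x = 5, y = 5.
LHS = ln(x+y) ≈ 2.3026
RHS = ln(x) + ln(y) ≈ 3.2189
Since 2.3026 ≠ 3.2189, the equation fails at this point, so it cannot hold for all real values of x and y for which both sides are defined.
ln(x) + ln(y) = ln(xy), not ln(x+y).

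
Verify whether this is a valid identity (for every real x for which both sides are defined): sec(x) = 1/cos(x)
Claim: sec(x) = 1/cos(x).
Reasoning: sec(x) is by definition the reciprocal of cos(x), wherever cos(x) ≠ 0.
So the two sides agree for every real x for which both sides are defined.

Conclusion: Yes, this is an identity.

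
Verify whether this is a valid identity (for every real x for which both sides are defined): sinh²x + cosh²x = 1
Claim: sinh²x + cosh²x = 1.
Test a specific point where both sides are defined: x = 1/2.
LHS = sinh²x + cosh²x ≈ 1.5431
RHS = 1 ≈ 1.0000
Since 1.5431 ≠ 1.0000, the equation fails at this point, so it cannot hold for every real x for which both sides are defined.
The correct hyperbolic identity is cosh²x - sinh²x = 1 (a difference); the sum sinh²x + cosh²x equals cosh(2x).

Conclusion: No, this is NOT an identity.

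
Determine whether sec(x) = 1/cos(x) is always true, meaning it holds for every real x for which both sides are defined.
Yes, this is an identity.

Claim: sec(x) = 1/cos(x).
Reasoning: sec(x) is by definition the reciprocal of cos(x), wherever cos(x) ≠ 0.
So the two sides agree for every real x for which both sides are defined.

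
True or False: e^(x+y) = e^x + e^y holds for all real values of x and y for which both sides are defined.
Claim: e^(x+y) = e^x + e^y.
Test a specific point where both sides are defined: x = 2, y = 3.
LHS = e^(x+y) ≈ 148.4132
RHS = e^x + e^y ≈ 27.4746
Since 148.4132 ≠ 27.4746, the equation fails at this point, so it cannot hold for all real values of x and y for which both sides are defined.
The correct rule is e^(x+y) = e^x · e^y (a product, not a sum).

Conclusion: False.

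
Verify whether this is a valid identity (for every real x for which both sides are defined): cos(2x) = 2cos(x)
Claim: cos(2x) = 2cos(x).
Test a specific point where both sides are defined: x = 2π/3.
LHS = cos(2x) ≈ -0.5000
RHS = 2cos(x) ≈ -1.0000
Since -0.5000 ≠ -1.0000, the equation fails at this point, so it cannot hold for every real x for which both sides are defined.
The correct double-angle formula is cos(2x) = cos²x - sin²x.

Conclusion: No, this is NOT an identity.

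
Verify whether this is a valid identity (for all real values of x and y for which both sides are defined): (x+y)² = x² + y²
No, this is NOT an identity.

Claim: (x+y)² = x² + y².
Test a specific point where both sides are defined: x = 2, y = 2.
LHS = (x+y)² ≈ 16.0000
RHS = x² + y² ≈ 8.0000
Since 16.0000 ≠ 8.0000, the equation fails at this point, so it cannot hold for all real values of x and y for which both sides are defined.
The correct expansion is (x+y)² = x² + 2xy + y²; the cross term 2xy is missing.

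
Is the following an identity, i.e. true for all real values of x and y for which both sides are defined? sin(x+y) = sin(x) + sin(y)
Claim: sin(x+y) = sin(x) + sin(y).
Test a specific point where both sides are defined: x = 3π/4, y = π/4.
LHS = sin(x+y) ≈ 0.0000
RHS = sin(x) + sin(y) ≈ 1.4142
Since 0.0000 ≠ 1.4142, the equation fails at this point, so it cannot hold for all real values of x and y for which both sides are defined.
The correct expansion is sin(x+y) = sin(x)cos(y) + cos(x)sin(y); sine is not additive.

Conclusion: No, this is NOT an identity.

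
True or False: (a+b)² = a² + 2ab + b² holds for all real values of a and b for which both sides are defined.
True.

Claim: (a+b)² = a² + 2ab + b².
Reasoning: Expand: (a+b)² = (a+b)(a+b) = a·a + a·b + b·a + b·b = a² + 2ab + b².
So the two sides agree for all real values of a and b for which both sides are defined.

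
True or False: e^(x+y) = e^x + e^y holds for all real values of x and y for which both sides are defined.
Claim: e^(x+y) = e^x + e^y.
Test a specific point where both sides are defined: x = 1, y = 3/2.
LHS = e^(x+y) ≈ 12.1825
RHS = e^x + e^y ≈ 7.2000
Since 12.1825 ≠ 7.2000, the equation fails at this point, so it cannot hold for all real values of x and y for which both sides are defined.
The correct rule is e^(x+y) = e^x · e^y (a product, not a sum).

Conclusion: False.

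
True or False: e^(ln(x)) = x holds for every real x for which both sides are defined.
True.

Claim: e^(ln(x)) = x.
Reasoning: For x > 0, ln(x) is by definition the exponent p such that e^p = x. Raising e to that exponent therefore returns x: e^(ln x) = x.
So the two sides agree for every real x for which both sides are defined.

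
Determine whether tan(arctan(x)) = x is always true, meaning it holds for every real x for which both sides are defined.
Yes, this is an identity.

Claim: tan(arctan(x)) = x.
Reasoning: For every real x, arctan(x) is by definition the angle in (-π/2, π/2) whose tangent equals x. Taking the tangent of that angle returns x.
So the two sides agree for every real x for which both sides are defined.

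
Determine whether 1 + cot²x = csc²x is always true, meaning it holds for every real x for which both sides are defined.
Claim: 1 + cot²x = csc²x.
Reasoning: Start from sin²x + cos²x = 1 and divide every term by sin²x (allowed wherever cot x and csc x are defined): 1 + cot²x = 1/sin²x = csc²x.
So the two sides agree for every real x for which both sides are defined.

Conclusion: Yes, this is an identity.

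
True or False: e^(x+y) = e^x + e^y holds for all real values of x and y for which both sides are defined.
False.

Claim: e^(x+y) = e^x + e^y.
Test a specific point where both sides are defined: x = 1, y = -2.
LHS = e^(x+y) ≈ 0.3679
RHS = e^x + e^y ≈ 2.8536
Since 0.3679 ≠ 2.8536, the equation fails at this point, so it cannot hold for all real values of x and y for which both sides are defined.
The correct rule is e^(x+y) = e^x · e^y (a product, not a sum).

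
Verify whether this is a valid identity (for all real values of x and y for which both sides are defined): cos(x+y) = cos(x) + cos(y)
No, this is NOT an identity.

Claim: cos(x+y) = cos(x) + cos(y).
Test a specific point where both sides are defined: x = π/2, y = π/3.
LHS = cos(x+y) ≈ -0.8660
RHS = cos(x) + cos(y) ≈ 0.5000
Since -0.8660 ≠ 0.5000, the equation fails at this point, so it cannot hold for all real values of x and y for which both sides are defined.
The correct expansion is cos(x+y) = cos(x)cos(y) - sin(x)sin(y); cosine is not additive.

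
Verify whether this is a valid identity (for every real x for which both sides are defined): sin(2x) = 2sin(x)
Claim: sin(2x) = 2sin(x).
Test a specific point where both sides are defined: x = π/2.
LHS = sin(2x) ≈ 0.0000
RHS = 2sin(x) ≈ 2.0000
Since 0.0000 ≠ 2.0000, the equation fails at this point, so it cannot hold for every real x for which both sides are defined.
The correct double-angle formula is sin(2x) = 2sin(x)cos(x).

Conclusion: No, this is NOT an identity.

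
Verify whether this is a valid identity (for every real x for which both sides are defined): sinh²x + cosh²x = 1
No, this is NOT an identity.

Claim: sinh²x + cosh²x = 1.
Test a specific point where both sides are defined: x = 4.
LHS = sinh²x + cosh²x ≈ 1490.4792
RHS = 1 ≈ 1.0000
Since 1490.4792 ≠ 1.0000, the equation fails at this point, so it cannot hold for every real x for which both sides are defined.
The correct hyperbolic identity is cosh²x - sinh²x = 1 (a difference); the sum sinh²x + cosh²x equals cosh(2x).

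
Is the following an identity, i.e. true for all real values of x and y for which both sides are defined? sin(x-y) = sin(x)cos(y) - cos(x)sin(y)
Claim: sin(x-y) = sin(x)cos(y) - cos(x)sin(y).
Reasoning: Replace y by -y in sin(x+y) = sin(x)cos(y) + cos(x)sin(y) and use cos(-y) = cos(y), sin(-y) = -sin(y): sin(x-y) = sin(x)cos(y) - cos(x)sin(y).
So the two sides agree for all real values of x and y for which both sides are defined.

Conclusion: Yes, this is an identity.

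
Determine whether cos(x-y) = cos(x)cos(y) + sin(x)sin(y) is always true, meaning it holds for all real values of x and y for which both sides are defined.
Claim: cos(x-y) = cos(x)cos(y) + sin(x)sin(y).
Reasoning: Replace y by -y in cos(x+y) = cos(x)cos(y) - sin(x)sin(y) and use cos(-y) = cos(y), sin(-y) = -sin(y): cos(x-y) = cos(x)cos(y) + sin(x)sin(y).
So the two sides agree for all real values of x and y for which both sides are defined.

Conclusion: Yes, this is an identity.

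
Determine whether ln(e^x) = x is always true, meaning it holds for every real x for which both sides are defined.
Yes, this is an identity.

Claim: ln(e^x) = x.
Reasoning: ln is the inverse of the exponential: ln(e^x) asks for the exponent p with e^p = e^x, and since e^p is one-to-one that exponent is p = x.
So the two sides agree for every real x for which both sides are defined.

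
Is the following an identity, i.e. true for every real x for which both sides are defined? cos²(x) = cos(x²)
Claim: cos²(x) = cos(x²).
Test a specific point where both sides are defined: x = π/6.
LHS = cos²(x) ≈ 0.7500
RHS = cos(x²) ≈ 0.9627
Since 0.7500 ≠ 0.9627, the equation fails at this point, so it cannot hold for every real x for which both sides are defined.
cos²(x) means (cos x)², squaring the output; cos(x²) squares the input. These are different functions.

Conclusion: No, this is NOT an identity.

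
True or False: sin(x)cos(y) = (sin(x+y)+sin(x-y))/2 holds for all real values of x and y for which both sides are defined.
True.

Claim: sin(x)cos(y) = (sin(x+y)+sin(x-y))/2.
Reasoning: sin(x+y) = sin(x)cos(y) + cos(x)sin(y) and sin(x-y) = sin(x)cos(y) - cos(x)sin(y). Adding, sin(x+y) + sin(x-y) = 2sin(x)cos(y); divide by 2.
So the two sides agree for all real values of x and y for which both sides are defined.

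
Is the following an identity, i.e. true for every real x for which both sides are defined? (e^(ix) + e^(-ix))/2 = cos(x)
Claim: (e^(ix) + e^(-ix))/2 = cos(x).
Reasoning: By Euler's formula e^(ix) = cos(x) + i·sin(x) and e^(-ix) = cos(x) - i·sin(x). Adding cancels the sine terms: e^(ix) + e^(-ix) = 2cos(x); divide by 2.
So the two sides agree for every real x for which both sides are defined.

Conclusion: Yes, this is an identity.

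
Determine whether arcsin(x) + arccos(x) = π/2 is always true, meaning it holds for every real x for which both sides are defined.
Claim: arcsin(x) + arccos(x) = π/2.
Reasoning: Both sides are defined for -1 ≤ x ≤ 1. Let θ = arcsin(x), so sin θ = x and θ ∈ [-π/2, π/2]. Then cos(π/2 - θ) = sin θ = x and π/2 - θ ∈ [0, π], which is exactly the range of arccos, so arccos(x) = π/2 - θ. Adding: arcsin(x) + arccos(x) = θ + (π/2 - θ) = π/2.
So the two sides agree for every real x for which both sides are defined.

Conclusion: Yes, this is an identity.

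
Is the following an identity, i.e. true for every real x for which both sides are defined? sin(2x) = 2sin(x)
Claim: sin(2x) = 2sin(x).
Test a specific point where both sides are defined: x = π/2.
LHS = sin(2x) ≈ 0.0000
RHS = 2sin(x) ≈ 2.0000
Since 0.0000 ≠ 2.0000, the equation fails at this point, so it cannot hold for every real x for which both sides are defined.
The correct double-angle formula is sin(2x) = 2sin(x)cos(x).

Conclusion: No, this is NOT an identity.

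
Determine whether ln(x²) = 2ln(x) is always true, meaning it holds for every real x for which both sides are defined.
Yes, this is an identity.

Claim: ln(x²) = 2ln(x).
Reasoning: The right side requires x > 0. For x > 0, x² = (e^(ln x))² = e^(2ln x), so ln(x²) = 2ln(x). (For x < 0 the right side is undefined, so those values are outside the claim.)
So the two sides agree for every real x for which both sides are defined.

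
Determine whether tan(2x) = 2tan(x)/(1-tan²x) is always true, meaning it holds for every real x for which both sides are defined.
Yes, this is an identity.

Claim: tan(2x) = 2tan(x)/(1-tan²x).
Reasoning: tan(2x) = sin(2x)/cos(2x) = 2sin(x)cos(x) / (cos²x - sin²x). Divide numerator and denominator by cos²x: 2tan(x) / (1 - tan²x).
So the two sides agree for every real x for which both sides are defined.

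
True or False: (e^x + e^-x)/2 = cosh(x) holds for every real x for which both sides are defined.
Claim: (e^x + e^-x)/2 = cosh(x).
Reasoning: This is exactly the definition of the hyperbolic cosine: cosh(x) := (e^x + e^-x)/2.
So the two sides agree for every real x for which both sides are defined.

Conclusion: True.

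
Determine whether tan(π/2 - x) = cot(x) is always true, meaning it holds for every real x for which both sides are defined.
Claim: tan(π/2 - x) = cot(x).
Reasoning: tan(π/2 - x) = sin(π/2 - x)/cos(π/2 - x) = cos(x)/sin(x) = cot(x), using the cofunction identities sin(π/2 - x) = cos(x) and cos(π/2 - x) = sin(x).
So the two sides agree for every real x for which both sides are defined.

Conclusion: Yes, this is an identity.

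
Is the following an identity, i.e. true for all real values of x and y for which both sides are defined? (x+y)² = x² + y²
Claim: (x+y)² = x² + y².
Test a specific point where both sides are defined: x = 3/2, y = 3/2.
LHS = (x+y)² ≈ 9.0000
RHS = x² + y² ≈ 4.5000
Since 9.0000 ≠ 4.5000, the equation fails at this point, so it cannot hold for all real values of x and y for which both sides are defined.
The correct expansion is (x+y)² = x² + 2xy + y²; the cross term 2xy is missing.

Conclusion: No, this is NOT an identity.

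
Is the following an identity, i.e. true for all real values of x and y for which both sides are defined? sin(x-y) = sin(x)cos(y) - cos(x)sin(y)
Claim: sin(x-y) = sin(x)cos(y) - cos(x)sin(y).
Reasoning: Replace y by -y in sin(x+y) = sin(x)cos(y) + cos(x)sin(y) and use cos(-y) = cos(y), sin(-y) = -sin(y): sin(x-y) = sin(x)cos(y) - cos(x)sin(y).
So the two sides agree for all real values of x and y for which both sides are defined.

Conclusion: Yes, this is an identity.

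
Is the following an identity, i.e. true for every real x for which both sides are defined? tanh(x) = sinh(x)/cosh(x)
Claim: tanh(x) = sinh(x)/cosh(x).
Reasoning: tanh(x) is defined as sinh(x)/cosh(x) = (e^x - e^-x)/(e^x + e^-x); cosh(x) ≥ 1 is never zero, so this holds for every real x.
So the two sides agree for every real x for which both sides are defined.

Conclusion: Yes, this is an identity.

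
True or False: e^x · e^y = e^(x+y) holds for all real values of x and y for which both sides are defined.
Claim: e^x · e^y = e^(x+y).
Reasoning: This is the law of exponents for a common base: multiplying powers adds exponents. E.g. from the series, (Σ x^j/j!)(Σ y^k/k!) = Σ_m (Σ_{j+k=m} x^j y^k/(j!k!)) = Σ_m (x+y)^m/m! by the binomial theorem.
So the two sides agree for all real values of x and y for which both sides are defined.

Conclusion: True.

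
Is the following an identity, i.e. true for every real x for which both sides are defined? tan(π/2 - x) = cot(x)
Claim: tan(π/2 - x) = cot(x).
Reasoning: tan(π/2 - x) = sin(π/2 - x)/cos(π/2 - x) = cos(x)/sin(x) = cot(x), using the cofunction identities sin(π/2 - x) = cos(x) and cos(π/2 - x) = sin(x).
So the two sides agree for every real x for which both sides are defined.

Conclusion: Yes, this is an identity.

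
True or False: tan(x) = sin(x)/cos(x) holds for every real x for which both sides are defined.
Claim: tan(x) = sin(x)/cos(x).
Reasoning: For an angle x whose terminal point on the unit circle is (cos x, sin x), tan(x) is defined as the ratio (second coordinate)/(first coordinate) = sin(x)/cos(x), wherever cos(x) ≠ 0.
So the two sides agree for every real x for which both sides are defined.

Conclusion: True.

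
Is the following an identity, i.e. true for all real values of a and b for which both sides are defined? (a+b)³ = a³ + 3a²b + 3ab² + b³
Yes, this is an identity.

Claim: (a+b)³ = a³ + 3a²b + 3ab² + b³.
Reasoning: (a+b)³ = (a+b)(a+b)² = (a+b)(a² + 2ab + b²) = a³ + 2a²b + ab² + a²b + 2ab² + b³ = a³ + 3a²b + 3ab² + b³.
So the two sides agree for all real values of a and b for which both sides are defined.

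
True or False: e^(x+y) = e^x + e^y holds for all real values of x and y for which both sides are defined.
False.

Claim: e^(x+y) = e^x + e^y.
Test a specific point where both sides are defined: x = 4, y = 5.
LHS = e^(x+y) ≈ 8103.0839
RHS = e^x + e^y ≈ 203.0113
Since 8103.0839 ≠ 203.0113, the equation fails at this point, so it cannot hold for all real values of x and y for which both sides are defined.
The correct rule is e^(x+y) = e^x · e^y (a product, not a sum).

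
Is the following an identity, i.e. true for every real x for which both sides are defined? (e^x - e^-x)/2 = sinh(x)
Claim: (e^x - e^-x)/2 = sinh(x).
Reasoning: This is exactly the definition of the hyperbolic sine: sinh(x) := (e^x - e^-x)/2.
So the two sides agree for every real x for which both sides are defined.

Conclusion: Yes, this is an identity.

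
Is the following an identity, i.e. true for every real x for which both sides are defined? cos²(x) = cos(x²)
Claim: cos²(x) = cos(x²).
Test a specific point where both sides are defined: x = -π/4.
LHS = cos²(x) ≈ 0.5000
RHS = cos(x²) ≈ 0.8157
Since 0.5000 ≠ 0.8157, the equation fails at this point, so it cannot hold for every real x for which both sides are defined.
cos²(x) means (cos x)², squaring the output; cos(x²) squares the input. These are different functions.

Conclusion: No, this is NOT an identity.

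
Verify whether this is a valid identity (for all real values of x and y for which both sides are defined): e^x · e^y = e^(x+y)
Claim: e^x · e^y = e^(x+y).
Reasoning: This is the law of exponents for a common base: multiplying powers adds exponents. E.g. from the series, (Σ x^j/j!)(Σ y^k/k!) = Σ_m (Σ_{j+k=m} x^j y^k/(j!k!)) = Σ_m (x+y)^m/m! by the binomial theorem.
So the two sides agree for all real values of x and y for which both sides are defined.

Conclusion: Yes, this is an identity.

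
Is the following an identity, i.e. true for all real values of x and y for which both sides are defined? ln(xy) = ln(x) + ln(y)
Claim: ln(xy) = ln(x) + ln(y).
Reasoning: Both sides are simultaneously defined only when x, y > 0. Write x = e^p, y = e^q (p = ln x, q = ln y). Then xy = e^p · e^q = e^(p+q), so ln(xy) = p + q = ln(x) + ln(y).
So the two sides agree for all real values of x and y for which both sides are defined.

Conclusion: Yes, this is an identity.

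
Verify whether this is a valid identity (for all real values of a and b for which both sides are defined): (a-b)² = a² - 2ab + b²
Claim: (a-b)² = a² - 2ab + b².
Reasoning: Expand: (a-b)² = (a-b)(a-b) = a·a - a·b - b·a + b·b = a² - 2ab + b².
So the two sides agree for all real values of a and b for which both sides are defined.

Conclusion: Yes, this is an identity.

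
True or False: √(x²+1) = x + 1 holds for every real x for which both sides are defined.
False.

Claim: √(x²+1) = x + 1.
Test a specific point where both sides are defined: x = -1.
LHS = √(x²+1) ≈ 1.4142
RHS = x + 1 ≈ 0.0000
Since 1.4142 ≠ 0.0000, the equation fails at this point, so it cannot hold for every real x for which both sides are defined.
(x+1)² = x² + 2x + 1 ≠ x² + 1 unless x = 0.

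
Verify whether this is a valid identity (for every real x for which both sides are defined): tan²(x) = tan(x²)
No, this is NOT an identity.

Claim: tan²(x) = tan(x²).
Test a specific point where both sides are defined: x = 3π/4.
LHS = tan²(x) ≈ 1.0000
RHS = tan(x²) ≈ -0.8977
Since 1.0000 ≠ -0.8977, the equation fails at this point, so it cannot hold for every real x for which both sides are defined.
tan²(x) means (tan x)², squaring the output; tan(x²) squares the input. These are different functions.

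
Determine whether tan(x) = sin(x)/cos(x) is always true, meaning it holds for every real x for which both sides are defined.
Claim: tan(x) = sin(x)/cos(x).
Reasoning: For an angle x whose terminal point on the unit circle is (cos x, sin x), tan(x) is defined as the ratio (second coordinate)/(first coordinate) = sin(x)/cos(x), wherever cos(x) ≠ 0.
So the two sides agree for every real x for which both sides are defined.

Conclusion: Yes, this is an identity.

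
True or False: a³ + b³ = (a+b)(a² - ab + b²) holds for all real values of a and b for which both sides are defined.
True.

Claim: a³ + b³ = (a+b)(a² - ab + b²).
Reasoning: Expand the right side: (a+b)(a² - ab + b²) = a³ - a²b + ab² + a²b - ab² + b³ = a³ + b³ (the middle terms cancel in pairs).
So the two sides agree for all real values of a and b for which both sides are defined.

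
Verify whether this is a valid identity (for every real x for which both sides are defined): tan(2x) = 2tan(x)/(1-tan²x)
Yes, this is an identity.

Claim: tan(2x) = 2tan(x)/(1-tan²x).
Reasoning: tan(2x) = sin(2x)/cos(2x) = 2sin(x)cos(x) / (cos²x - sin²x). Divide numerator and denominator by cos²x: 2tan(x) / (1 - tan²x).
So the two sides agree for every real x for which both sides are defined.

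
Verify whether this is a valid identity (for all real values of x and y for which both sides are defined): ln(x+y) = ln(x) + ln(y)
Claim: ln(x+y) = ln(x) + ln(y).
Test a specific point where both sides are defined: x = 2, y = 4.
LHS = ln(x+y) ≈ 1.7918
RHS = ln(x) + ln(y) ≈ 2.0794
Since 1.7918 ≠ 2.0794, the equation fails at this point, so it cannot hold for all real values of x and y for which both sides are defined.
ln(x) + ln(y) = ln(xy), not ln(x+y).

Conclusion: No, this is NOT an identity.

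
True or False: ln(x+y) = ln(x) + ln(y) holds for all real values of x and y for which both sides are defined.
Claim: ln(x+y) = ln(x) + ln(y).
Test a specific point where both sides are defined: x = 1/2, y = 3/2.
LHS = ln(x+y) ≈ 0.6931
RHS = ln(x) + ln(y) ≈ -0.2877
Since 0.6931 ≠ -0.2877, the equation fails at this point, so it cannot hold for all real values of x and y for which both sides are defined.
ln(x) + ln(y) = ln(xy), not ln(x+y).

Conclusion: False.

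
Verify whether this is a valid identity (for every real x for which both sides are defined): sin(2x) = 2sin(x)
No, this is NOT an identity.

Claim: sin(2x) = 2sin(x).
Test a specific point where both sides are defined: x = π/4.
LHS = sin(2x) ≈ 1.0000
RHS = 2sin(x) ≈ 1.4142
Since 1.0000 ≠ 1.4142, the equation fails at this point, so it cannot hold for every real x for which both sides are defined.
The correct double-angle formula is sin(2x) = 2sin(x)cos(x).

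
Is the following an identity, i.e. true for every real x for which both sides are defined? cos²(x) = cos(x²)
Claim: cos²(x) = cos(x²).
Test a specific point where both sides are defined: x = 3π/4.
LHS = cos²(x) ≈ 0.5000
RHS = cos(x²) ≈ 0.7442
Since 0.5000 ≠ 0.7442, the equation fails at this point, so it cannot hold for every real x for which both sides are defined.
cos²(x) means (cos x)², squaring the output; cos(x²) squares the input. These are different functions.

Conclusion: No, this is NOT an identity.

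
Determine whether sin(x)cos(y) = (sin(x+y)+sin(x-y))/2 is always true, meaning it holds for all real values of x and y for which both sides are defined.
Yes, this is an identity.

Claim: sin(x)cos(y) = (sin(x+y)+sin(x-y))/2.
Reasoning: sin(x+y) = sin(x)cos(y) + cos(x)sin(y) and sin(x-y) = sin(x)cos(y) - cos(x)sin(y). Adding, sin(x+y) + sin(x-y) = 2sin(x)cos(y); divide by 2.
So the two sides agree for all real values of x and y for which both sides are defined.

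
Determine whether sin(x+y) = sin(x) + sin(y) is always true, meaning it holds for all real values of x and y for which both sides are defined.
No, this is NOT an identity.

Claim: sin(x+y) = sin(x) + sin(y).
Test a specific point where both sides are defined: x = -π/4, y = -π/6.
LHS = sin(x+y) ≈ -0.9659
RHS = sin(x) + sin(y) ≈ -1.2071
Since -0.9659 ≠ -1.2071, the equation fails at this point, so it cannot hold for all real values of x and y for which both sides are defined.
The correct expansion is sin(x+y) = sin(x)cos(y) + cos(x)sin(y); sine is not additive.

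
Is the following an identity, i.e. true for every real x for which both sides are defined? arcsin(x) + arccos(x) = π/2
Claim: arcsin(x) + arccos(x) = π/2.
Reasoning: Both sides are defined for -1 ≤ x ≤ 1. Let θ = arcsin(x), so sin θ = x and θ ∈ [-π/2, π/2]. Then cos(π/2 - θ) = sin θ = x and π/2 - θ ∈ [0, π], which is exactly the range of arccos, so arccos(x) = π/2 - θ. Adding: arcsin(x) + arccos(x) = θ + (π/2 - θ) = π/2.
So the two sides agree for every real x for which both sides are defined.

Conclusion: Yes, this is an identity.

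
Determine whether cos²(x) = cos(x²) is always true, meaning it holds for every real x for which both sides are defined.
Claim: cos²(x) = cos(x²).
Test a specific point where both sides are defined: x = 3π/4.
LHS = cos²(x) ≈ 0.5000
RHS = cos(x²) ≈ 0.7442
Since 0.5000 ≠ 0.7442, the equation fails at this point, so it cannot hold for every real x for which both sides are defined.
cos²(x) means (cos x)², squaring the output; cos(x²) squares the input. These are different functions.

Conclusion: No, this is NOT an identity.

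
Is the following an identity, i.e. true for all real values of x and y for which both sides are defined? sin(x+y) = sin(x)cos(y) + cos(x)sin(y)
Claim: sin(x+y) = sin(x)cos(y) + cos(x)sin(y).
Reasoning: By Euler's formula e^(i(x+y)) = e^(ix)·e^(iy) = (cos x + i·sin x)(cos y + i·sin y). The imaginary part of the left side is sin(x+y); the imaginary part of the product is sin(x)cos(y) + cos(x)sin(y).
So the two sides agree for all real values of x and y for which both sides are defined.

Conclusion: Yes, this is an identity.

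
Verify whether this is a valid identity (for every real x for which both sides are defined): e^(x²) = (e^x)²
Claim: e^(x²) = (e^x)².
Test a specific point where both sides are defined: x = 3/2.
LHS = e^(x²) ≈ 9.4877
RHS = (e^x)² ≈ 20.0855
Since 9.4877 ≠ 20.0855, the equation fails at this point, so it cannot hold for every real x for which both sides are defined.
(e^x)² = e^(2x), and 2x ≠ x² in general.

Conclusion: No, this is NOT an identity.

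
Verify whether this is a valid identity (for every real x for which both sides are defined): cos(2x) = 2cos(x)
Claim: cos(2x) = 2cos(x).
Test a specific point where both sides are defined: x = π/4.
LHS = cos(2x) ≈ 0.0000
RHS = 2cos(x) ≈ 1.4142
Since 0.0000 ≠ 1.4142, the equation fails at this point, so it cannot hold for every real x for which both sides are defined.
The correct double-angle formula is cos(2x) = cos²x - sin²x.

Conclusion: No, this is NOT an identity.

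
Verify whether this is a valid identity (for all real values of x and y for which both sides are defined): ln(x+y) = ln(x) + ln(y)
No, this is NOT an identity.

Claim: ln(x+y) = ln(x) + ln(y).
Test a specific point where both sides are defined: x = 1, y = 3/2.
LHS = ln(x+y) ≈ 0.9163
RHS = ln(x) + ln(y) ≈ 0.4055
Since 0.9163 ≠ 0.4055, the equation fails at this point, so it cannot hold for all real values of x and y for which both sides are defined.
ln(x) + ln(y) = ln(xy), not ln(x+y).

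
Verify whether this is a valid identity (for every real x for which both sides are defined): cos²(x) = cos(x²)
Claim: cos²(x) = cos(x²).
Test a specific point where both sides are defined: x = -π/2.
LHS = cos²(x) ≈ 0.0000
RHS = cos(x²) ≈ -0.7812
Since 0.0000 ≠ -0.7812, the equation fails at this point, so it cannot hold for every real x for which both sides are defined.
cos²(x) means (cos x)², squaring the output; cos(x²) squares the input. These are different functions.

Conclusion: No, this is NOT an identity.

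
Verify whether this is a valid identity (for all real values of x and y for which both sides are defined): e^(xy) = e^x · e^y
Claim: e^(xy) = e^x · e^y.
Test a specific point where both sides are defined: x = 3, y = -3.
LHS = e^(xy) ≈ 0.0001
RHS = e^x · e^y ≈ 1.0000
Since 0.0001 ≠ 1.0000, the equation fails at this point, so it cannot hold for all real values of x and y for which both sides are defined.
e^x · e^y = e^(x+y), not e^(xy).

Conclusion: No, this is NOT an identity.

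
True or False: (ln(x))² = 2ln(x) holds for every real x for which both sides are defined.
Claim: (ln(x))² = 2ln(x).
Test a specific point where both sides are defined: x = 3.
LHS = (ln(x))² ≈ 1.2069
RHS = 2ln(x) ≈ 2.1972
Since 1.2069 ≠ 2.1972, the equation fails at this point, so it cannot hold for every real x for which both sides are defined.
2ln(x) equals ln(x²), which is not the same as (ln x)².

Conclusion: False.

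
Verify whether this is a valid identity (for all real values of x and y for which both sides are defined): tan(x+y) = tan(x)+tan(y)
Claim: tan(x+y) = tan(x)+tan(y).
Test a specific point where both sides are defined: x = π/4, y = π/6.
LHS = tan(x+y) ≈ 3.7321
RHS = tan(x)+tan(y) ≈ 1.5774
Since 3.7321 ≠ 1.5774, the equation fails at this point, so it cannot hold for all real values of x and y for which both sides are defined.
The correct formula is tan(x+y) = (tan(x) + tan(y))/(1 - tan(x)tan(y)).

Conclusion: No, this is NOT an identity.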